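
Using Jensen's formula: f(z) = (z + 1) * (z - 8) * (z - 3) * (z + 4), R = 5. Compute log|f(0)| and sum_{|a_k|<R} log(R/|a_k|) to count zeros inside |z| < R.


Jensen's formula: (1/2pi)*integral log|f(Re^it)|dt = log|f(0)| + sum_{|a_k|<R} log(R/|a_k|)
Step 1: f(0) = 1 * (-8) * (-3) * 4 = 96
Step 2: log|f(0)| = log|-1| + log|8| + log|3| + log|-4| = 4.5643
Step 3: Zeros inside |z| < 5: -1, 3, -4
Step 4: Jensen sum = log(5/1) + log(5/3) + log(5/4) = 2.3434
Step 5: n(R) = number of terms in the Jensen sum = count of zeros inside |z| < 5 = 3

3


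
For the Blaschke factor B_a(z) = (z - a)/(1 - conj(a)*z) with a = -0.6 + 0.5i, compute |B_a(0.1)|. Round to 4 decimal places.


Step 1: Numerator z0 - a = 0.1 - (-0.6 + 0.5i) = 0.7 - 0.5i
Step 2: Denominator 1 - conj(a)*z0 = 1 - (-0.6 - 0.5i)*0.1 = 1.06 + 0.05i
Step 3: |z0 - a|^2 = 0.7^2 + (-0.5)^2 = 0.74; |1 - conj(a)*z0|^2 = 1.06^2 + 0.05^2 = 1.1261
Step 4: |B_a(0.1)| = sqrt(0.74 / 1.1261) = sqrt(0.657135)
Step 5: = 0.8106

0.8106


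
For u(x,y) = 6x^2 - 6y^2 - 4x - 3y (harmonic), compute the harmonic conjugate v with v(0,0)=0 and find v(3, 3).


Step 1: v_x = -u_y = 12y + 3
Step 2: v_y = u_x = 12x - 4
Step 3: v = 12xy + 3x - 4y + C
Step 4: v(0,0) = 0 => C = 0
Step 5: v(3, 3) = 105

105


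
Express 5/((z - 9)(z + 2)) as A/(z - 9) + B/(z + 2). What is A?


Step 1: Multiply both sides by (z - 9) and set z = 9
Step 2: A = 5 / (9 + 2)
Step 3: A = 5 / 11
Step 4: A = 5/11

5/11


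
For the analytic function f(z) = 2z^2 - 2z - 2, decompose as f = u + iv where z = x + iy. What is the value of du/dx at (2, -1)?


Step 1: f(z) = 2(x+iy)^2 - 2(x+iy) - 2
Step 2: u = 2(x^2 - y^2) - 2x - 2
Step 3: u_x = 4x - 2
Step 4: At (2, -1): u_x = 8 - 2 = 6

6


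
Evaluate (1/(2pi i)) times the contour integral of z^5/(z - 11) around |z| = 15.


Step 1: f(z) = z^5, a = 11 is inside |z| = 15
Step 2: By Cauchy integral formula: (1/(2pi*i)) * integral = f(a)
Step 3: f(11) = 11^5 = 161051

161051


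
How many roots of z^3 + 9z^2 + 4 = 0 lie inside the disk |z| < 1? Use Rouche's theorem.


Step 1: On |z| = 1 the three terms have sizes |z^3| = 1^3 = 1, |9z^2| = 9*1^2 = 9, |4| = 4
Step 2: The dominant term is g(z) = 9z^2; let h(z) = z^3 + 4 so f = g + h
Step 3: On |z| = 1: |g| = 9 and |h| <= 1 + 4 = 5
Step 4: Since 9 > 5, |h| < |g| on |z| = 1, so by Rouche f has the same number of zeros as g inside |z| < 1
Step 5: g(z) = 9z^2 has 2 zeros (at the origin, multiplicity 2) inside |z| < 1. Answer = 2

2


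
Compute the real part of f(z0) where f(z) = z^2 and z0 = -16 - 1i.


Step 1: z0 = -16 - 1i
Step 2: z0^2 = (-16)^2 - (-1)^2 + 32i
Step 3: real part = 256 - 1 = 255

255


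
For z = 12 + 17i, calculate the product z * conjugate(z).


Step 1: conj(z) = 12 - 17i
Step 2: z * conj(z) = 12^2 + 17^2
Step 3: = 144 + 289 = 433

433


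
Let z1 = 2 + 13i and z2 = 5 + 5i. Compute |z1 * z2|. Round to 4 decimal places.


Step 1: |z1| = sqrt(2^2 + 13^2) = sqrt(173)
Step 2: |z2| = sqrt(5^2 + 5^2) = sqrt(50)
Step 3: |z1*z2| = |z1|*|z2| = sqrt(173) * sqrt(50) = sqrt(173 * 50) = sqrt(8650)
Step 4: = 93.0054

93.0054


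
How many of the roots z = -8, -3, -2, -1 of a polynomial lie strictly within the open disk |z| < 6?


Step 1: Check each root:
  z = -8: |-8| = 8 >= 6
  z = -3: |-3| = 3 < 6
  z = -2: |-2| = 2 < 6
  z = -1: |-1| = 1 < 6
Step 2: Count = 3

3


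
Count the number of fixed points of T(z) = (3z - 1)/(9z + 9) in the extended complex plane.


Step 1: Fixed points satisfy T(z) = z
Step 2: 9z^2 + 6z + 1 = 0
Step 3: Discriminant = 6^2 - 4*9*1 = 0
Step 4: Number of fixed points = 1

1


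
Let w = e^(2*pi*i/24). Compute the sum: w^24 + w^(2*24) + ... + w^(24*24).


Step 1: The sum sum_{j=1}^{n} w^(k*j) equals n if n | k, else 0.
Step 2: Here n = 24, k = 24
Step 3: Does n divide k? 24 | 24 -> True
Step 4: Sum = 24

24


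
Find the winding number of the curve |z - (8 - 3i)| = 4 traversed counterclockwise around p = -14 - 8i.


Step 1: Center c = (8, -3), radius = 4
Step 2: |p - c|^2 = (-22)^2 + (-5)^2 = 509
Step 3: r^2 = 16
Step 4: |p-c| > r so winding number = 0

0


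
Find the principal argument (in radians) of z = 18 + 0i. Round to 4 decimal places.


Step 1: z = 18 + 0i
Step 2: arg(z) = atan2(0, 18)
Step 3: arg(z) = 0.0

0.0


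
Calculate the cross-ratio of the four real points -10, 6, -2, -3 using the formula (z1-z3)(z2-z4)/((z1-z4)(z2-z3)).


Step 1: (z1-z3)(z2-z4) = (-8) * 9 = -72
Step 2: (z1-z4)(z2-z3) = (-7) * 8 = -56
Step 3: Cross-ratio = 72/56 = 9/7

9/7


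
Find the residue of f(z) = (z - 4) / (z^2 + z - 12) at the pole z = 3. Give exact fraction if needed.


Step 1: Q(z) = z^2 + z - 12 = (z - 3)(z + 4)
Step 2: Q'(z) = 2z + 1
Step 3: Q'(3) = 7, P(3) = -1
Step 4: Res = P(3)/Q'(3) = -1/7 = -1/7

-1/7


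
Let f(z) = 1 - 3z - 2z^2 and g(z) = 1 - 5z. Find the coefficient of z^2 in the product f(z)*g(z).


Step 1: z^2 term in f*g comes from: (1)*(0) + (-3z)*(-5z) + (-2z^2)*(1)
Step 2: = 0 + 15 - 2
Step 3: = 13

13


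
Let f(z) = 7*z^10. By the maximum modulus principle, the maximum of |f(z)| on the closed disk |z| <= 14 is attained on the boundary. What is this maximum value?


Step 1: On |z| = 14, |f(z)| = 7 * |z|^10 = 7 * 14^10
Step 2: By maximum modulus principle, maximum is on boundary.
Step 3: Maximum = 7 * 289254654976 = 2024782584832

2024782584832


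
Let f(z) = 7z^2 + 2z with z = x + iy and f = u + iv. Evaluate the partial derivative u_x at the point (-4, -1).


Step 1: f(z) = 7(x+iy)^2 + 2(x+iy) + 0
Step 2: u = 7(x^2 - y^2) + 2x + 0
Step 3: u_x = 14x + 2
Step 4: At (-4, -1): u_x = -56 + 2 = -54

-54


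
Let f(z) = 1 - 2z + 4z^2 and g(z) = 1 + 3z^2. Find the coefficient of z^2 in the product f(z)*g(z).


Step 1: z^2 term in f*g comes from: (1)*(3z^2) + (-2z)*(0) + (4z^2)*(1)
Step 2: = 3 + 0 + 4
Step 3: = 7

7


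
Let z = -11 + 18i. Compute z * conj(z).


Step 1: conj(z) = -11 - 18i
Step 2: z * conj(z) = (-11)^2 + 18^2
Step 3: = 121 + 324 = 445

445


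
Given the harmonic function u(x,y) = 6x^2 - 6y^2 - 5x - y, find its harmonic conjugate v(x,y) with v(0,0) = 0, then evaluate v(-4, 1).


Step 1: v_x = -u_y = 12y + 1
Step 2: v_y = u_x = 12x - 5
Step 3: v = 12xy + x - 5y + C
Step 4: v(0,0) = 0 => C = 0
Step 5: v(-4, 1) = -57

-57


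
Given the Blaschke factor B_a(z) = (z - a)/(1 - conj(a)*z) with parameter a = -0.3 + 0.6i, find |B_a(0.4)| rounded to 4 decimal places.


Step 1: Numerator z0 - a = 0.4 - (-0.3 + 0.6i) = 0.7 - 0.6i
Step 2: Denominator 1 - conj(a)*z0 = 1 - (-0.3 - 0.6i)*0.4 = 1.12 + 0.24i
Step 3: |z0 - a|^2 = 0.7^2 + (-0.6)^2 = 0.85; |1 - conj(a)*z0|^2 = 1.12^2 + 0.24^2 = 1.312
Step 4: |B_a(0.4)| = sqrt(0.85 / 1.312) = sqrt(0.647866)
Step 5: = 0.8049

0.8049


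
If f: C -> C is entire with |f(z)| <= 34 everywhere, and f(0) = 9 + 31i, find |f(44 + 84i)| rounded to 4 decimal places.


Step 1: By Liouville's theorem, a bounded entire function is constant.
Step 2: f(z) = f(0) = 9 + 31i for all z.
Step 3: |f(w)| = |9 + 31i| = sqrt(81 + 961)
Step 4: = 32.28

32.28


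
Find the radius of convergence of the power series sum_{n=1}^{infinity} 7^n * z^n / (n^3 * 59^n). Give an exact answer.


Step 1: General term a_n = 7^n / (n^3 * 59^n)
Step 2: By the root test, |a_n|^(1/n) = 7 / (n^(3/n) * 59) -> 7/59 as n -> infinity (since n^(3/n) -> 1)
Step 3: R = 1/lim|a_n|^(1/n) = 59/7

59/7


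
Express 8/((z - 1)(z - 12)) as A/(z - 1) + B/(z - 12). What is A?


Step 1: Multiply both sides by (z - 1) and set z = 1
Step 2: A = 8 / (1 - 12)
Step 3: A = 8 / (-11)
Step 4: A = -8/11

-8/11


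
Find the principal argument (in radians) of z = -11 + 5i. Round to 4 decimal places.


Step 1: z = -11 + 5i
Step 2: arg(z) = atan2(5, -11)
Step 3: arg(z) = 2.715

2.715


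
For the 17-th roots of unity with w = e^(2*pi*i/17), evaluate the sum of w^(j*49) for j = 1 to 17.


Step 1: The sum sum_{j=1}^{n} w^(k*j) equals n if n | k, else 0.
Step 2: Here n = 17, k = 49
Step 3: Does n divide k? 17 | 49 -> False
Step 4: Sum = 0

0


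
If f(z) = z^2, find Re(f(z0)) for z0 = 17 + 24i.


Step 1: z0 = 17 + 24i
Step 2: z0^2 = 17^2 - 24^2 + 816i
Step 3: real part = 289 - 576 = -287

-287


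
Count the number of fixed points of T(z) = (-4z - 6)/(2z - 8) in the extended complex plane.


Step 1: Fixed points satisfy T(z) = z
Step 2: 2z^2 - 4z + 6 = 0
Step 3: Discriminant = (-4)^2 - 4*2*6 = -32
Step 4: Number of fixed points = 2

2


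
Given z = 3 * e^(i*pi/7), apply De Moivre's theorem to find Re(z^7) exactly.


Step 1: By De Moivre's theorem, z^7 = 3^7 * e^(i*7*pi/7) = 2187 * (cos(pi) + i*sin(pi))
Step 2: |z|^7 = 3^7 = 2187
Step 3: The angle pi already lies in [0, 2*pi)
Step 4: cos(pi) = -1
Step 5: Re(z^7) = 2187 * (-1) = -2187

-2187


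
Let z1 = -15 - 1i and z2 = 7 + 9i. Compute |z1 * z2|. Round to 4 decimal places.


Step 1: |z1| = sqrt((-15)^2 + (-1)^2) = sqrt(226)
Step 2: |z2| = sqrt(7^2 + 9^2) = sqrt(130)
Step 3: |z1*z2| = |z1|*|z2| = sqrt(226) * sqrt(130) = sqrt(226 * 130) = sqrt(29380)
Step 4: = 171.406

171.406


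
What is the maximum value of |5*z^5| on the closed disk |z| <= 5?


Step 1: On |z| = 5, |f(z)| = 5 * |z|^5 = 5 * 5^5
Step 2: By maximum modulus principle, maximum is on boundary.
Step 3: Maximum = 5 * 3125 = 15625

15625


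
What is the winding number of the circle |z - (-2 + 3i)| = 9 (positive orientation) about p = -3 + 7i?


Step 1: Center c = (-2, 3), radius = 9
Step 2: |p - c|^2 = (-1)^2 + 4^2 = 17
Step 3: r^2 = 81
Step 4: |p-c| < r so winding number = 1

1


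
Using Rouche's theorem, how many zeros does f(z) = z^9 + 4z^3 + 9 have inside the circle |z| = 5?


Step 1: On |z| = 5 the three terms have sizes |z^9| = 5^9 = 1953125, |4z^3| = 4*5^3 = 500, |9| = 9
Step 2: The dominant term is g(z) = z^9; let h(z) = 4z^3 + 9 so f = g + h
Step 3: On |z| = 5: |g| = 1953125 and |h| <= 500 + 9 = 509
Step 4: Since 1953125 > 509, |h| < |g| on |z| = 5, so by Rouche f has the same number of zeros as g inside |z| < 5
Step 5: g(z) = z^9 has 9 zeros (all at the origin) inside |z| < 5. Answer = 9

9


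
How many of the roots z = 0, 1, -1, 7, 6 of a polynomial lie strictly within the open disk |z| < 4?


Step 1: Check each root:
  z = 0: |0| = 0 < 4
  z = 1: |1| = 1 < 4
  z = -1: |-1| = 1 < 4
  z = 7: |7| = 7 >= 4
  z = 6: |6| = 6 >= 4
Step 2: Count = 3

3


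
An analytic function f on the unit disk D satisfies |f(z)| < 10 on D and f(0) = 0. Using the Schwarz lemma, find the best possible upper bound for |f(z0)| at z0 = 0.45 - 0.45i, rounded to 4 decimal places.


Step 1: g = f/10 maps D -> D with g(0) = 0, so by the Schwarz lemma |g(z)| <= |z|, i.e. |f(z)| <= 10|z|; this is sharp (f(z) = 10z).
Step 2: |z0|^2 = 0.45^2 + (-0.45)^2 = 0.405
Step 3: |z0| = sqrt(0.405) = 0.636396
Step 4: Best bound = 10 * |z0| = 10 * 0.636396 = 6.364

6.364


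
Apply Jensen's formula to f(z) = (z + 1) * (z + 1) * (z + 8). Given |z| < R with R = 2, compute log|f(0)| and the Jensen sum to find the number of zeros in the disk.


Jensen's formula: (1/2pi)*integral log|f(Re^it)|dt = log|f(0)| + sum_{|a_k|<R} log(R/|a_k|)
Step 1: f(0) = 1 * 1 * 8 = 8
Step 2: log|f(0)| = log|-1| + log|-1| + log|-8| = 2.0794
Step 3: Zeros inside |z| < 2: -1, -1
Step 4: Jensen sum = log(2/1) + log(2/1) = 1.3863
Step 5: n(R) = number of terms in the Jensen sum = count of zeros inside |z| < 2 = 2

2


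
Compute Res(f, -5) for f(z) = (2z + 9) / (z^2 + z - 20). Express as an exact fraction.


Step 1: Q(z) = z^2 + z - 20 = (z + 5)(z - 4)
Step 2: Q'(z) = 2z + 1
Step 3: Q'(-5) = -9, P(-5) = -1
Step 4: Res = P(-5)/Q'(-5) = -1/(-9) = 1/9

1/9


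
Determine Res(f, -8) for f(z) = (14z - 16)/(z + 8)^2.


Step 1: Pole of order 2 at z = -8
Step 2: Res = lim d/dz [(z + 8)^2 * f(z)] as z -> -8
Step 3: (z + 8)^2 * f(z) = 14z - 16
Step 4: d/dz[14z - 16] = 14

14


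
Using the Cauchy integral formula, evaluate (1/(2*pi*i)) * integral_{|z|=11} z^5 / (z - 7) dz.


Step 1: f(z) = z^5, a = 7 is inside |z| = 11
Step 2: By Cauchy integral formula: (1/(2pi*i)) * integral = f(a)
Step 3: f(7) = 7^5 = 16807

16807


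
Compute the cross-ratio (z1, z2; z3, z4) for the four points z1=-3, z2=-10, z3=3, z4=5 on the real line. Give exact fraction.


Step 1: (z1-z3)(z2-z4) = (-6) * (-15) = 90
Step 2: (z1-z4)(z2-z3) = (-8) * (-13) = 104
Step 3: Cross-ratio = 90/104 = 45/52

45/52


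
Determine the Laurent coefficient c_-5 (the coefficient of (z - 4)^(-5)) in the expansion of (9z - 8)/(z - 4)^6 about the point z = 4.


Step 1: Write the numerator in powers of (z - 4): 9z - 8 = 9(z - 4) + (9*4 - 8) = 9(z - 4) + 28
Step 2: Divide by (z - 4)^6: f(z) = 28(z - 4)^(-6) + 9(z - 4)^(-5)
Step 3: This finite sum is the Laurent series of f about z = 4.
Step 4: Coefficient of (z - 4)^(-5) = coefficient of (z - 4) in the re-centred numerator = 9

9


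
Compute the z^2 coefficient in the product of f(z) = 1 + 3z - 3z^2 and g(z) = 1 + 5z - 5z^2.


Step 1: z^2 term in f*g comes from: (1)*(-5z^2) + (3z)*(5z) + (-3z^2)*(1)
Step 2: = -5 + 15 - 3
Step 3: = 7

7


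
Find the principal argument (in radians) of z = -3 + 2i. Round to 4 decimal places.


Step 1: z = -3 + 2i
Step 2: arg(z) = atan2(2, -3)
Step 3: arg(z) = 2.5536

2.5536


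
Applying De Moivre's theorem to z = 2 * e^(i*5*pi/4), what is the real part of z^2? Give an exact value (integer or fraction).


Step 1: By De Moivre's theorem, z^2 = 2^2 * e^(i*2*5*pi/4) = 4 * (cos(5*pi/2) + i*sin(5*pi/2))
Step 2: |z|^2 = 2^2 = 4
Step 3: Reduce the angle mod 2*pi: 5*pi/2 - 2*pi = pi/2
Step 4: cos(pi/2) = 0
Step 5: Re(z^2) = 4 * 0 = 0

0


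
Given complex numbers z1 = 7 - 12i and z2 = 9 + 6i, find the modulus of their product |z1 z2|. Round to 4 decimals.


Step 1: |z1| = sqrt(7^2 + (-12)^2) = sqrt(193)
Step 2: |z2| = sqrt(9^2 + 6^2) = sqrt(117)
Step 3: |z1*z2| = |z1|*|z2| = sqrt(193) * sqrt(117) = sqrt(193 * 117) = sqrt(22581)
Step 4: = 150.2698

150.2698


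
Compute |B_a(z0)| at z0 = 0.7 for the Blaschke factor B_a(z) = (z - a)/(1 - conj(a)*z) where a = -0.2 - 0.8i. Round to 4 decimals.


Step 1: Numerator z0 - a = 0.7 - (-0.2 - 0.8i) = 0.9 + 0.8i
Step 2: Denominator 1 - conj(a)*z0 = 1 - (-0.2 + 0.8i)*0.7 = 1.14 - 0.56i
Step 3: |z0 - a|^2 = 0.9^2 + 0.8^2 = 1.45; |1 - conj(a)*z0|^2 = 1.14^2 + (-0.56)^2 = 1.6132
Step 4: |B_a(0.7)| = sqrt(1.45 / 1.6132) = sqrt(0.898835)
Step 5: = 0.9481

0.9481


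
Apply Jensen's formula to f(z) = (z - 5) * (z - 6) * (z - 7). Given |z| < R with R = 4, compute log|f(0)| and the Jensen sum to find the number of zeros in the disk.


Jensen's formula: (1/2pi)*integral log|f(Re^it)|dt = log|f(0)| + sum_{|a_k|<R} log(R/|a_k|)
Step 1: f(0) = (-5) * (-6) * (-7) = -210
Step 2: log|f(0)| = log|5| + log|6| + log|7| = 5.3471
Step 3: Zeros inside |z| < 4: none
Step 4: Jensen sum = (empty sum) = 0
Step 5: n(R) = number of terms in the Jensen sum = count of zeros inside |z| < 4 = 0

0


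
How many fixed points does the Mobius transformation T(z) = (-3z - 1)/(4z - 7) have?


Step 1: Fixed points satisfy T(z) = z
Step 2: 4z^2 - 4z + 1 = 0
Step 3: Discriminant = (-4)^2 - 4*4*1 = 0
Step 4: Number of fixed points = 1

1


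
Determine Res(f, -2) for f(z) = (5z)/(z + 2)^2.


Step 1: Pole of order 2 at z = -2
Step 2: Res = lim d/dz [(z + 2)^2 * f(z)] as z -> -2
Step 3: (z + 2)^2 * f(z) = 5z
Step 4: d/dz[5z] = 5

5


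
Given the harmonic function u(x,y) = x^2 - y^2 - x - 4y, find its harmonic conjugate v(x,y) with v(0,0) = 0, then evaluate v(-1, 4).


Step 1: v_x = -u_y = 2y + 4
Step 2: v_y = u_x = 2x - 1
Step 3: v = 2xy + 4x - y + C
Step 4: v(0,0) = 0 => C = 0
Step 5: v(-1, 4) = -16

-16


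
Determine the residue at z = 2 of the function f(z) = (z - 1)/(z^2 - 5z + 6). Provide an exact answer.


Step 1: Q(z) = z^2 - 5z + 6 = (z - 2)(z - 3)
Step 2: Q'(z) = 2z - 5
Step 3: Q'(2) = -1, P(2) = 1
Step 4: Res = P(2)/Q'(2) = 1/(-1) = -1

-1


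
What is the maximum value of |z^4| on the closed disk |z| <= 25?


Step 1: On |z| = 25, |f(z)| = |z|^4 = 25^4
Step 2: By maximum modulus principle, maximum is on boundary.
Step 3: Maximum = 390625 = 390625

390625


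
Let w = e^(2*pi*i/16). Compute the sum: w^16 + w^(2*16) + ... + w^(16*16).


Step 1: The sum sum_{j=1}^{n} w^(k*j) equals n if n | k, else 0.
Step 2: Here n = 16, k = 16
Step 3: Does n divide k? 16 | 16 -> True
Step 4: Sum = 16

16


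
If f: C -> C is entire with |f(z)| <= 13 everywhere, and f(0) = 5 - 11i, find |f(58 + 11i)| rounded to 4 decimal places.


Step 1: By Liouville's theorem, a bounded entire function is constant.
Step 2: f(z) = f(0) = 5 - 11i for all z.
Step 3: |f(w)| = |5 - 11i| = sqrt(25 + 121)
Step 4: = 12.083

12.083


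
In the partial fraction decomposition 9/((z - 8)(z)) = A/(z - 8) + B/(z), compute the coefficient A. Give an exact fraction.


Step 1: Multiply both sides by (z - 8) and set z = 8
Step 2: A = 9 / (8 - 0)
Step 3: A = 9 / 8
Step 4: A = 9/8

9/8


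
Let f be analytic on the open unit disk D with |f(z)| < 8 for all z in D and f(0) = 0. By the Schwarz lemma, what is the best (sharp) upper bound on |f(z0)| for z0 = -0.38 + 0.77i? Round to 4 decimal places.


Step 1: g = f/8 maps D -> D with g(0) = 0, so by the Schwarz lemma |g(z)| <= |z|, i.e. |f(z)| <= 8|z|; this is sharp (f(z) = 8z).
Step 2: |z0|^2 = (-0.38)^2 + 0.77^2 = 0.7373
Step 3: |z0| = sqrt(0.7373) = 0.858662
Step 4: Best bound = 8 * |z0| = 8 * 0.858662 = 6.8693

6.8693


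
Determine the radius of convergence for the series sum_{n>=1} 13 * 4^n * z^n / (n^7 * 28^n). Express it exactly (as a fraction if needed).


Step 1: General term a_n = 13 * 4^n / (n^7 * 28^n)
Step 2: By the root test, |a_n|^(1/n) = 13^(1/n) * 4 / (n^(7/n) * 28) -> 4/28 as n -> infinity (since 13^(1/n) -> 1 and n^(7/n) -> 1)
Step 3: R = 1/lim|a_n|^(1/n) = 28/4 = 7

7


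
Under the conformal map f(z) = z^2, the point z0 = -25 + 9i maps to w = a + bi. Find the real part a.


Step 1: z0 = -25 + 9i
Step 2: z0^2 = (-25)^2 - 9^2 - 450i
Step 3: real part = 625 - 81 = 544

544


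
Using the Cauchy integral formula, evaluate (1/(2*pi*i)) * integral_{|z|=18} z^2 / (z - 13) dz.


Step 1: f(z) = z^2, a = 13 is inside |z| = 18
Step 2: By Cauchy integral formula: (1/(2pi*i)) * integral = f(a)
Step 3: f(13) = 13^2 = 169

169


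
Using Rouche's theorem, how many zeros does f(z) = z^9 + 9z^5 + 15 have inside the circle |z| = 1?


Step 1: On |z| = 1 the three terms have sizes |z^9| = 1^9 = 1, |9z^5| = 9*1^5 = 9, |15| = 15
Step 2: The dominant term is g(z) = 15; let h(z) = z^9 + 9z^5 so f = g + h
Step 3: On |z| = 1: |g| = 15 and |h| <= 1 + 9 = 10
Step 4: Since 15 > 10, |h| < |g| on |z| = 1, so by Rouche f has the same number of zeros as g inside |z| < 1
Step 5: g(z) = 15 is a nonzero constant with no zeros inside |z| < 1. Answer = 0

0


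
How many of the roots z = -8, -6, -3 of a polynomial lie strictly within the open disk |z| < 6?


Step 1: Check each root:
  z = -8: |-8| = 8 >= 6
  z = -6: |-6| = 6 >= 6
  z = -3: |-3| = 3 < 6
Step 2: Count = 1

1


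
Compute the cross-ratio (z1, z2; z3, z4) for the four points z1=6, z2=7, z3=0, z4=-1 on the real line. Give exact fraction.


Step 1: (z1-z3)(z2-z4) = 6 * 8 = 48
Step 2: (z1-z4)(z2-z3) = 7 * 7 = 49
Step 3: Cross-ratio = 48/49 = 48/49

48/49


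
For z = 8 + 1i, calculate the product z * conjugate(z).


Step 1: conj(z) = 8 - 1i
Step 2: z * conj(z) = 8^2 + 1^2
Step 3: = 64 + 1 = 65

65


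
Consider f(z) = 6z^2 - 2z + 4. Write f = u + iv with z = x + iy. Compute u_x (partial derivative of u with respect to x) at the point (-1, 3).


Step 1: f(z) = 6(x+iy)^2 - 2(x+iy) + 4
Step 2: u = 6(x^2 - y^2) - 2x + 4
Step 3: u_x = 12x - 2
Step 4: At (-1, 3): u_x = -12 - 2 = -14

-14


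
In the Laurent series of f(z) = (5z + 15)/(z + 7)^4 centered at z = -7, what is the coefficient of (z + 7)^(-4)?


Step 1: Write the numerator in powers of (z + 7): 5z + 15 = 5(z + 7) + (5*(-7) + 15) = 5(z + 7) - 20
Step 2: Divide by (z + 7)^4: f(z) = -20(z + 7)^(-4) + 5(z + 7)^(-3)
Step 3: This finite sum is the Laurent series of f about z = -7.
Step 4: Coefficient of (z + 7)^(-4) = 5*(-7) + 15 = -20

-20


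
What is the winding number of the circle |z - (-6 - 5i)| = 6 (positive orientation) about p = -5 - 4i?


Step 1: Center c = (-6, -5), radius = 6
Step 2: |p - c|^2 = 1^2 + 1^2 = 2
Step 3: r^2 = 36
Step 4: |p-c| < r so winding number = 1

1


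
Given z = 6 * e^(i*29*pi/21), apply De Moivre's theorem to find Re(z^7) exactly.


Step 1: By De Moivre's theorem, z^7 = 6^7 * e^(i*7*29*pi/21) = 279936 * (cos(29*pi/3) + i*sin(29*pi/3))
Step 2: |z|^7 = 6^7 = 279936
Step 3: Reduce the angle mod 2*pi: 29*pi/3 - 8*pi = 5*pi/3
Step 4: cos(5*pi/3) = 1/2
Step 5: Re(z^7) = 279936 * 1/2 = 139968

139968


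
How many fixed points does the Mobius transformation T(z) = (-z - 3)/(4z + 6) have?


Step 1: Fixed points satisfy T(z) = z
Step 2: 4z^2 + 7z + 3 = 0
Step 3: Discriminant = 7^2 - 4*4*3 = 1
Step 4: Number of fixed points = 2

2


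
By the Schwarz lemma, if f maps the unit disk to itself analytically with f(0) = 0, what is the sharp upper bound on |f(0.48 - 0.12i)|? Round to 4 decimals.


Step 1: Schwarz lemma: if f: D -> D is analytic with f(0) = 0, then |f(z)| <= |z| for all z in D, and this is sharp (f(z) = z).
Step 2: |z0|^2 = 0.48^2 + (-0.12)^2 = 0.2448
Step 3: |z0| = sqrt(0.2448) = 0.494773
Step 4: Best bound = |z0| = 0.4948

0.4948


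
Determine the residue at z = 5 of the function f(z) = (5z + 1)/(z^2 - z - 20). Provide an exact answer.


Step 1: Q(z) = z^2 - z - 20 = (z - 5)(z + 4)
Step 2: Q'(z) = 2z - 1
Step 3: Q'(5) = 9, P(5) = 26
Step 4: Res = P(5)/Q'(5) = 26/9 = 26/9

26/9


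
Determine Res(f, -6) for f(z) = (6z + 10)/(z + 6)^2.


Step 1: Pole of order 2 at z = -6
Step 2: Res = lim d/dz [(z + 6)^2 * f(z)] as z -> -6
Step 3: (z + 6)^2 * f(z) = 6z + 10
Step 4: d/dz[6z + 10] = 6

6


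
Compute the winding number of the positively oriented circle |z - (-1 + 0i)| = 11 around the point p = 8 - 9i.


Step 1: Center c = (-1, 0), radius = 11
Step 2: |p - c|^2 = 9^2 + (-9)^2 = 162
Step 3: r^2 = 121
Step 4: |p-c| > r so winding number = 0

0


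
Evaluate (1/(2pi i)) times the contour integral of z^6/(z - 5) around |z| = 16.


Step 1: f(z) = z^6, a = 5 is inside |z| = 16
Step 2: By Cauchy integral formula: (1/(2pi*i)) * integral = f(a)
Step 3: f(5) = 5^6 = 15625

15625


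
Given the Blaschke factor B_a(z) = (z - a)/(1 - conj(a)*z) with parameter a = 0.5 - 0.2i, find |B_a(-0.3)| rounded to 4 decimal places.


Step 1: Numerator z0 - a = -0.3 - (0.5 - 0.2i) = -0.8 + 0.2i
Step 2: Denominator 1 - conj(a)*z0 = 1 - (0.5 + 0.2i)*(-0.3) = 1.15 + 0.06i
Step 3: |z0 - a|^2 = (-0.8)^2 + 0.2^2 = 0.68; |1 - conj(a)*z0|^2 = 1.15^2 + 0.06^2 = 1.3261
Step 4: |B_a(-0.3)| = sqrt(0.68 / 1.3261) = sqrt(0.512782)
Step 5: = 0.7161

0.7161


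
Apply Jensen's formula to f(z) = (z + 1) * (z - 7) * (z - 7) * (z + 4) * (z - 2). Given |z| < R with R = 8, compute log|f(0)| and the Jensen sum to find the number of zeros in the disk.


Jensen's formula: (1/2pi)*integral log|f(Re^it)|dt = log|f(0)| + sum_{|a_k|<R} log(R/|a_k|)
Step 1: f(0) = 1 * (-7) * (-7) * 4 * (-2) = -392
Step 2: log|f(0)| = log|-1| + log|7| + log|7| + log|-4| + log|2| = 5.9713
Step 3: Zeros inside |z| < 8: -1, 7, 7, -4, 2
Step 4: Jensen sum = log(8/1) + log(8/7) + log(8/7) + log(8/4) + log(8/2) = 4.4259
Step 5: n(R) = number of terms in the Jensen sum = count of zeros inside |z| < 8 = 5

5


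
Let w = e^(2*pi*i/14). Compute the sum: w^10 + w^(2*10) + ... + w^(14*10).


Step 1: The sum sum_{j=1}^{n} w^(k*j) equals n if n | k, else 0.
Step 2: Here n = 14, k = 10
Step 3: Does n divide k? 14 | 10 -> False
Step 4: Sum = 0

0


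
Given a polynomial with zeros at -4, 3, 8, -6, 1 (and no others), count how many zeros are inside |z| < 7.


Step 1: Check each root:
  z = -4: |-4| = 4 < 7
  z = 3: |3| = 3 < 7
  z = 8: |8| = 8 >= 7
  z = -6: |-6| = 6 < 7
  z = 1: |1| = 1 < 7
Step 2: Count = 4

4


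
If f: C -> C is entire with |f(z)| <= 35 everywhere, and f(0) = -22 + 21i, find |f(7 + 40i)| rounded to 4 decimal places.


Step 1: By Liouville's theorem, a bounded entire function is constant.
Step 2: f(z) = f(0) = -22 + 21i for all z.
Step 3: |f(w)| = |-22 + 21i| = sqrt(484 + 441)
Step 4: = 30.4138

30.4138


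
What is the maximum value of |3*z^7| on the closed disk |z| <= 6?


Step 1: On |z| = 6, |f(z)| = 3 * |z|^7 = 3 * 6^7
Step 2: By maximum modulus principle, maximum is on boundary.
Step 3: Maximum = 3 * 279936 = 839808

839808


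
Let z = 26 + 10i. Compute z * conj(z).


Step 1: conj(z) = 26 - 10i
Step 2: z * conj(z) = 26^2 + 10^2
Step 3: = 676 + 100 = 776

776


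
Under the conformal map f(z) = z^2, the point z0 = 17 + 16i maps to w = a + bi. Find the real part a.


Step 1: z0 = 17 + 16i
Step 2: z0^2 = 17^2 - 16^2 + 544i
Step 3: real part = 289 - 256 = 33

33


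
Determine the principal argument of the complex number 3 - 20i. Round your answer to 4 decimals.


Step 1: z = 3 - 20i
Step 2: arg(z) = atan2(-20, 3)
Step 3: arg(z) = -1.4219

-1.4219


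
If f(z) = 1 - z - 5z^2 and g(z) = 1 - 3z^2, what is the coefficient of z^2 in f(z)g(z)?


Step 1: z^2 term in f*g comes from: (1)*(-3z^2) + (-z)*(0) + (-5z^2)*(1)
Step 2: = -3 + 0 - 5
Step 3: = -8

-8


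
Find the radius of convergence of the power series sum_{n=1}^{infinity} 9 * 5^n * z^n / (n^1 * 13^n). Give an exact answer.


Step 1: General term a_n = 9 * 5^n / (n^1 * 13^n)
Step 2: By the root test, |a_n|^(1/n) = 9^(1/n) * 5 / (n^(1/n) * 13) -> 5/13 as n -> infinity (since 9^(1/n) -> 1 and n^(1/n) -> 1)
Step 3: R = 1/lim|a_n|^(1/n) = 13/5

13/5


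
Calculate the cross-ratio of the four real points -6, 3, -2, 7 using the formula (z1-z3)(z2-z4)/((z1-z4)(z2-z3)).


Step 1: (z1-z3)(z2-z4) = (-4) * (-4) = 16
Step 2: (z1-z4)(z2-z3) = (-13) * 5 = -65
Step 3: Cross-ratio = -16/65 = -16/65

-16/65


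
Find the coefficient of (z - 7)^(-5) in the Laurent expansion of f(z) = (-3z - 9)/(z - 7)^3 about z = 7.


Step 1: Write the numerator in powers of (z - 7): -3z - 9 = -3(z - 7) + (-3*7 - 9) = -3(z - 7) - 30
Step 2: Divide by (z - 7)^3: f(z) = -30(z - 7)^(-3) - 3(z - 7)^(-2)
Step 3: This finite sum is the Laurent series of f about z = 7.
Step 4: Only the powers -3 and -2 appear, so the coefficient of (z - 7)^(-5) = 0

0


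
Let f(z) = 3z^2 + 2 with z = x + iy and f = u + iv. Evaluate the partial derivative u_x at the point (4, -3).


Step 1: f(z) = 3(x+iy)^2 + 2
Step 2: u = 3(x^2 - y^2) + 2
Step 3: u_x = 6x + 0
Step 4: At (4, -3): u_x = 24 + 0 = 24

24


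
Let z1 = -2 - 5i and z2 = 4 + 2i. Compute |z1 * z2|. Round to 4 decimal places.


Step 1: |z1| = sqrt((-2)^2 + (-5)^2) = sqrt(29)
Step 2: |z2| = sqrt(4^2 + 2^2) = sqrt(20)
Step 3: |z1*z2| = |z1|*|z2| = sqrt(29) * sqrt(20) = sqrt(29 * 20) = sqrt(580)
Step 4: = 24.0832

24.0832


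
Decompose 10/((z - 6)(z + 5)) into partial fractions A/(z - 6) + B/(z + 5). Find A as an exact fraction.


Step 1: Multiply both sides by (z - 6) and set z = 6
Step 2: A = 10 / (6 + 5)
Step 3: A = 10 / 11
Step 4: A = 10/11

10/11


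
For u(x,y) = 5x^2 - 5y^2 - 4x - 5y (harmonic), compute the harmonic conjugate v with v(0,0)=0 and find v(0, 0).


Step 1: v_x = -u_y = 10y + 5
Step 2: v_y = u_x = 10x - 4
Step 3: v = 10xy + 5x - 4y + C
Step 4: v(0,0) = 0 => C = 0
Step 5: v(0, 0) = 0

0


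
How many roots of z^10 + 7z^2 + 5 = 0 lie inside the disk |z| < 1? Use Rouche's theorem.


Step 1: On |z| = 1 the three terms have sizes |z^10| = 1^10 = 1, |7z^2| = 7*1^2 = 7, |5| = 5
Step 2: The dominant term is g(z) = 7z^2; let h(z) = z^10 + 5 so f = g + h
Step 3: On |z| = 1: |g| = 7 and |h| <= 1 + 5 = 6
Step 4: Since 7 > 6, |h| < |g| on |z| = 1, so by Rouche f has the same number of zeros as g inside |z| < 1
Step 5: g(z) = 7z^2 has 2 zeros (at the origin, multiplicity 2) inside |z| < 1. Answer = 2

2


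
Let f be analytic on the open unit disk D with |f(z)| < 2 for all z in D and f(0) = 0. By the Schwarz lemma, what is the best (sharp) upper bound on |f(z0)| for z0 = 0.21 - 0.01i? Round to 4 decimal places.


Step 1: g = f/2 maps D -> D with g(0) = 0, so by the Schwarz lemma |g(z)| <= |z|, i.e. |f(z)| <= 2|z|; this is sharp (f(z) = 2z).
Step 2: |z0|^2 = 0.21^2 + (-0.01)^2 = 0.0442
Step 3: |z0| = sqrt(0.0442) = 0.210238
Step 4: Best bound = 2 * |z0| = 2 * 0.210238 = 0.4205

0.4205


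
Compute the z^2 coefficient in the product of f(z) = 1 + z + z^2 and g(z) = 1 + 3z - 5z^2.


Step 1: z^2 term in f*g comes from: (1)*(-5z^2) + (z)*(3z) + (z^2)*(1)
Step 2: = -5 + 3 + 1
Step 3: = -1

-1


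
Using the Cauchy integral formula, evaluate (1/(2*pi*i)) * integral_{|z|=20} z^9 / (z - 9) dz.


Step 1: f(z) = z^9, a = 9 is inside |z| = 20
Step 2: By Cauchy integral formula: (1/(2pi*i)) * integral = f(a)
Step 3: f(9) = 9^9 = 387420489

387420489


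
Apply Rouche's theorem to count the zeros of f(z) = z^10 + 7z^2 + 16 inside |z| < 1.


Step 1: On |z| = 1 the three terms have sizes |z^10| = 1^10 = 1, |7z^2| = 7*1^2 = 7, |16| = 16
Step 2: The dominant term is g(z) = 16; let h(z) = z^10 + 7z^2 so f = g + h
Step 3: On |z| = 1: |g| = 16 and |h| <= 1 + 7 = 8
Step 4: Since 16 > 8, |h| < |g| on |z| = 1, so by Rouche f has the same number of zeros as g inside |z| < 1
Step 5: g(z) = 16 is a nonzero constant with no zeros inside |z| < 1. Answer = 0

0


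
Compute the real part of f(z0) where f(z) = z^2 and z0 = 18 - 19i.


Step 1: z0 = 18 - 19i
Step 2: z0^2 = 18^2 - (-19)^2 - 684i
Step 3: real part = 324 - 361 = -37

-37


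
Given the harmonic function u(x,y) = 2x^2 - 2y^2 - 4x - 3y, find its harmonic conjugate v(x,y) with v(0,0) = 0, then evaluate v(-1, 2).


Step 1: v_x = -u_y = 4y + 3
Step 2: v_y = u_x = 4x - 4
Step 3: v = 4xy + 3x - 4y + C
Step 4: v(0,0) = 0 => C = 0
Step 5: v(-1, 2) = -19

-19


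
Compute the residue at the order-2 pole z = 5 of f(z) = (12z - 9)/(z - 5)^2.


Step 1: Pole of order 2 at z = 5
Step 2: Res = lim d/dz [(z - 5)^2 * f(z)] as z -> 5
Step 3: (z - 5)^2 * f(z) = 12z - 9
Step 4: d/dz[12z - 9] = 12

12


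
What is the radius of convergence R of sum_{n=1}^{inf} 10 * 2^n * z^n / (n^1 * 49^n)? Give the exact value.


Step 1: General term a_n = 10 * 2^n / (n^1 * 49^n)
Step 2: By the root test, |a_n|^(1/n) = 10^(1/n) * 2 / (n^(1/n) * 49) -> 2/49 as n -> infinity (since 10^(1/n) -> 1 and n^(1/n) -> 1)
Step 3: R = 1/lim|a_n|^(1/n) = 49/2

49/2


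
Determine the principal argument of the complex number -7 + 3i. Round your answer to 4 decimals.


Step 1: z = -7 + 3i
Step 2: arg(z) = atan2(3, -7)
Step 3: arg(z) = 2.7367

2.7367


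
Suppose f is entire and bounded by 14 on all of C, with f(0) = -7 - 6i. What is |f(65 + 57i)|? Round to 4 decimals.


Step 1: By Liouville's theorem, a bounded entire function is constant.
Step 2: f(z) = f(0) = -7 - 6i for all z.
Step 3: |f(w)| = |-7 - 6i| = sqrt(49 + 36)
Step 4: = 9.2195

9.2195


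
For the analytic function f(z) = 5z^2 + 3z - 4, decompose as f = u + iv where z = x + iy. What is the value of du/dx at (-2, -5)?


Step 1: f(z) = 5(x+iy)^2 + 3(x+iy) - 4
Step 2: u = 5(x^2 - y^2) + 3x - 4
Step 3: u_x = 10x + 3
Step 4: At (-2, -5): u_x = -20 + 3 = -17

-17


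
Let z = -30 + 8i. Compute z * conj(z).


Step 1: conj(z) = -30 - 8i
Step 2: z * conj(z) = (-30)^2 + 8^2
Step 3: = 900 + 64 = 964

964


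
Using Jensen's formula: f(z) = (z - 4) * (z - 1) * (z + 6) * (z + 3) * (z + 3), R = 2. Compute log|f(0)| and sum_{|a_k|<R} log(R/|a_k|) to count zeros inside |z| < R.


Jensen's formula: (1/2pi)*integral log|f(Re^it)|dt = log|f(0)| + sum_{|a_k|<R} log(R/|a_k|)
Step 1: f(0) = (-4) * (-1) * 6 * 3 * 3 = 216
Step 2: log|f(0)| = log|4| + log|1| + log|-6| + log|-3| + log|-3| = 5.3753
Step 3: Zeros inside |z| < 2: 1
Step 4: Jensen sum = log(2/1) = 0.6931
Step 5: n(R) = number of terms in the Jensen sum = count of zeros inside |z| < 2 = 1

1


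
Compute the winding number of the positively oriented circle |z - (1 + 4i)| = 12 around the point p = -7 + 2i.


Step 1: Center c = (1, 4), radius = 12
Step 2: |p - c|^2 = (-8)^2 + (-2)^2 = 68
Step 3: r^2 = 144
Step 4: |p-c| < r so winding number = 1

1


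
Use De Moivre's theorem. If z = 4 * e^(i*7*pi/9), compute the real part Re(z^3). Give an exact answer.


Step 1: By De Moivre's theorem, z^3 = 4^3 * e^(i*3*7*pi/9) = 64 * (cos(7*pi/3) + i*sin(7*pi/3))
Step 2: |z|^3 = 4^3 = 64
Step 3: Reduce the angle mod 2*pi: 7*pi/3 - 2*pi = pi/3
Step 4: cos(pi/3) = 1/2
Step 5: Re(z^3) = 64 * 1/2 = 32

32


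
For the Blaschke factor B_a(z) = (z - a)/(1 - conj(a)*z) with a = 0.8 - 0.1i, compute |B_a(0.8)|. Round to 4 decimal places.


Step 1: Numerator z0 - a = 0.8 - (0.8 - 0.1i) = 0 + 0.1i
Step 2: Denominator 1 - conj(a)*z0 = 1 - (0.8 + 0.1i)*0.8 = 0.36 - 0.08i
Step 3: |z0 - a|^2 = 0^2 + 0.1^2 = 0.01; |1 - conj(a)*z0|^2 = 0.36^2 + (-0.08)^2 = 0.136
Step 4: |B_a(0.8)| = sqrt(0.01 / 0.136) = sqrt(0.073529)
Step 5: = 0.2712

0.2712


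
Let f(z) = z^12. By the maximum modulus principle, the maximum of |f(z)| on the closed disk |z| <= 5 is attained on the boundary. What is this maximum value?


Step 1: On |z| = 5, |f(z)| = |z|^12 = 5^12
Step 2: By maximum modulus principle, maximum is on boundary.
Step 3: Maximum = 244140625 = 244140625

244140625


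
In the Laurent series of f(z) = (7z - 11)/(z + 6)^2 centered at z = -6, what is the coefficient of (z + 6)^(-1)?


Step 1: Write the numerator in powers of (z + 6): 7z - 11 = 7(z + 6) + (7*(-6) - 11) = 7(z + 6) - 53
Step 2: Divide by (z + 6)^2: f(z) = -53(z + 6)^(-2) + 7(z + 6)^(-1)
Step 3: This finite sum is the Laurent series of f about z = -6.
Step 4: Coefficient of (z + 6)^(-1) = coefficient of (z + 6) in the re-centred numerator = 7

7


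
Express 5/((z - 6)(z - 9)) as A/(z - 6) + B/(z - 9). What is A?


Step 1: Multiply both sides by (z - 6) and set z = 6
Step 2: A = 5 / (6 - 9)
Step 3: A = 5 / (-3)
Step 4: A = -5/3

-5/3


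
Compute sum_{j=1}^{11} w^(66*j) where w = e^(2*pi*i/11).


Step 1: The sum sum_{j=1}^{n} w^(k*j) equals n if n | k, else 0.
Step 2: Here n = 11, k = 66
Step 3: Does n divide k? 11 | 66 -> True
Step 4: Sum = 11

11


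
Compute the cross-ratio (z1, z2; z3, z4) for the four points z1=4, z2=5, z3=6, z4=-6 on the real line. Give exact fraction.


Step 1: (z1-z3)(z2-z4) = (-2) * 11 = -22
Step 2: (z1-z4)(z2-z3) = 10 * (-1) = -10
Step 3: Cross-ratio = 22/10 = 11/5

11/5


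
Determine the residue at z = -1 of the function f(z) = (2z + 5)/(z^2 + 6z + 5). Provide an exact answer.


Step 1: Q(z) = z^2 + 6z + 5 = (z + 1)(z + 5)
Step 2: Q'(z) = 2z + 6
Step 3: Q'(-1) = 4, P(-1) = 3
Step 4: Res = P(-1)/Q'(-1) = 3/4 = 3/4

3/4


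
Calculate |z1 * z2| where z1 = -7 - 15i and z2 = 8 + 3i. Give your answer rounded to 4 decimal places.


Step 1: |z1| = sqrt((-7)^2 + (-15)^2) = sqrt(274)
Step 2: |z2| = sqrt(8^2 + 3^2) = sqrt(73)
Step 3: |z1*z2| = |z1|*|z2| = sqrt(274) * sqrt(73) = sqrt(274 * 73) = sqrt(20002)
Step 4: = 141.4284

141.4284


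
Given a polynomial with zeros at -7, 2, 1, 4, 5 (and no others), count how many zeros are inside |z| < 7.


Step 1: Check each root:
  z = -7: |-7| = 7 >= 7
  z = 2: |2| = 2 < 7
  z = 1: |1| = 1 < 7
  z = 4: |4| = 4 < 7
  z = 5: |5| = 5 < 7
Step 2: Count = 4

4


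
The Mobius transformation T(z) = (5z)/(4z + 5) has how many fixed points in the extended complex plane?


Step 1: Fixed points satisfy T(z) = z
Step 2: 4z^2 = 0
Step 3: Discriminant = 0^2 - 4*4*0 = 0
Step 4: Number of fixed points = 1

1


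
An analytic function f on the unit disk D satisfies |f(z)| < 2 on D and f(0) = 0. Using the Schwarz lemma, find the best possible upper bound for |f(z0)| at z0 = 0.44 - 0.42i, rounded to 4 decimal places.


Step 1: g = f/2 maps D -> D with g(0) = 0, so by the Schwarz lemma |g(z)| <= |z|, i.e. |f(z)| <= 2|z|; this is sharp (f(z) = 2z).
Step 2: |z0|^2 = 0.44^2 + (-0.42)^2 = 0.37
Step 3: |z0| = sqrt(0.37) = 0.608276
Step 4: Best bound = 2 * |z0| = 2 * 0.608276 = 1.2166

1.2166


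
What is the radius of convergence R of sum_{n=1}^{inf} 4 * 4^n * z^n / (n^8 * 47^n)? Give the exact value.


Step 1: General term a_n = 4 * 4^n / (n^8 * 47^n)
Step 2: By the root test, |a_n|^(1/n) = 4^(1/n) * 4 / (n^(8/n) * 47) -> 4/47 as n -> infinity (since 4^(1/n) -> 1 and n^(8/n) -> 1)
Step 3: R = 1/lim|a_n|^(1/n) = 47/4

47/4


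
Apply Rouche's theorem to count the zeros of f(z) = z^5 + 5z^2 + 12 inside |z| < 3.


Step 1: On |z| = 3 the three terms have sizes |z^5| = 3^5 = 243, |5z^2| = 5*3^2 = 45, |12| = 12
Step 2: The dominant term is g(z) = z^5; let h(z) = 5z^2 + 12 so f = g + h
Step 3: On |z| = 3: |g| = 243 and |h| <= 45 + 12 = 57
Step 4: Since 243 > 57, |h| < |g| on |z| = 3, so by Rouche f has the same number of zeros as g inside |z| < 3
Step 5: g(z) = z^5 has 5 zeros (all at the origin) inside |z| < 3. Answer = 5

5


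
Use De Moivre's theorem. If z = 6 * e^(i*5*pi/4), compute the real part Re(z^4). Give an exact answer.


Step 1: By De Moivre's theorem, z^4 = 6^4 * e^(i*4*5*pi/4) = 1296 * (cos(5*pi) + i*sin(5*pi))
Step 2: |z|^4 = 6^4 = 1296
Step 3: Reduce the angle mod 2*pi: 5*pi - 4*pi = pi
Step 4: cos(pi) = -1
Step 5: Re(z^4) = 1296 * (-1) = -1296

-1296


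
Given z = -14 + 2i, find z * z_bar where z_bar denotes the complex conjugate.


Step 1: conj(z) = -14 - 2i
Step 2: z * conj(z) = (-14)^2 + 2^2
Step 3: = 196 + 4 = 200

200


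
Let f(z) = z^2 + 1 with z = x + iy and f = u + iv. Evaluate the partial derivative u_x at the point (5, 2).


Step 1: f(z) = (x+iy)^2 + 1
Step 2: u = (x^2 - y^2) + 1
Step 3: u_x = 2x + 0
Step 4: At (5, 2): u_x = 10 + 0 = 10

10


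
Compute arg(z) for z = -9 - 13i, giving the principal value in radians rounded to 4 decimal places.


Step 1: z = -9 - 13i
Step 2: arg(z) = atan2(-13, -9)
Step 3: arg(z) = -2.1763

-2.1763


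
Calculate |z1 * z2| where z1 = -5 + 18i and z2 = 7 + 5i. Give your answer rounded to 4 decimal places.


Step 1: |z1| = sqrt((-5)^2 + 18^2) = sqrt(349)
Step 2: |z2| = sqrt(7^2 + 5^2) = sqrt(74)
Step 3: |z1*z2| = |z1|*|z2| = sqrt(349) * sqrt(74) = sqrt(349 * 74) = sqrt(25826)
Step 4: = 160.7047

160.7047


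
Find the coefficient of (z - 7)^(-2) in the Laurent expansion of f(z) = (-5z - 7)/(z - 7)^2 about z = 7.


Step 1: Write the numerator in powers of (z - 7): -5z - 7 = -5(z - 7) + (-5*7 - 7) = -5(z - 7) - 42
Step 2: Divide by (z - 7)^2: f(z) = -42(z - 7)^(-2) - 5(z - 7)^(-1)
Step 3: This finite sum is the Laurent series of f about z = 7.
Step 4: Coefficient of (z - 7)^(-2) = -5*7 - 7 = -42

-42


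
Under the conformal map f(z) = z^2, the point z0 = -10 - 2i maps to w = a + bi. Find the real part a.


Step 1: z0 = -10 - 2i
Step 2: z0^2 = (-10)^2 - (-2)^2 + 40i
Step 3: real part = 100 - 4 = 96

96


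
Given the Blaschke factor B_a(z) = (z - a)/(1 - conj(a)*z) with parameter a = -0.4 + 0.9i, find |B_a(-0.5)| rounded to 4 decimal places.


Step 1: Numerator z0 - a = -0.5 - (-0.4 + 0.9i) = -0.1 - 0.9i
Step 2: Denominator 1 - conj(a)*z0 = 1 - (-0.4 - 0.9i)*(-0.5) = 0.8 - 0.45i
Step 3: |z0 - a|^2 = (-0.1)^2 + (-0.9)^2 = 0.82; |1 - conj(a)*z0|^2 = 0.8^2 + (-0.45)^2 = 0.8425
Step 4: |B_a(-0.5)| = sqrt(0.82 / 0.8425) = sqrt(0.973294)
Step 5: = 0.9866

0.9866


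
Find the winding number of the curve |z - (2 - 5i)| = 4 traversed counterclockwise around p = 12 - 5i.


Step 1: Center c = (2, -5), radius = 4
Step 2: |p - c|^2 = 10^2 + 0^2 = 100
Step 3: r^2 = 16
Step 4: |p-c| > r so winding number = 0

0


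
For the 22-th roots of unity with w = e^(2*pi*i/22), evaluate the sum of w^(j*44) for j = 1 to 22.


Step 1: The sum sum_{j=1}^{n} w^(k*j) equals n if n | k, else 0.
Step 2: Here n = 22, k = 44
Step 3: Does n divide k? 22 | 44 -> True
Step 4: Sum = 22

22


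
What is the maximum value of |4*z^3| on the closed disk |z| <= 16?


Step 1: On |z| = 16, |f(z)| = 4 * |z|^3 = 4 * 16^3
Step 2: By maximum modulus principle, maximum is on boundary.
Step 3: Maximum = 4 * 4096 = 16384

16384
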